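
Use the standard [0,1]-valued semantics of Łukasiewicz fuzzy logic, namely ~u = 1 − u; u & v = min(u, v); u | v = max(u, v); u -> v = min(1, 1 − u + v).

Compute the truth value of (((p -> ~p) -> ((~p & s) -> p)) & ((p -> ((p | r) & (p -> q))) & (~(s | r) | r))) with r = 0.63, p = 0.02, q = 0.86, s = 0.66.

~p: Łukasiewicz ¬ gives 1 − 0.02 = 0.98
(p -> ~p): min(1, 1 − 0.02 + 0.98) = 1
~p: Łukasiewicz ¬ gives 1 − 0.02 = 0.98
(~p & s) = min(0.98, 0.66) = 0.66
((~p & s) -> p): min(1, 1 − 0.66 + 0.02) = 0.36
((p -> ~p) -> ((~p & s) -> p)): min(1, 1 − 1 + 0.36) = 0.36
(p | r) = max(0.02, 0.63) = 0.63
(p -> q): min(1, 1 − 0.02 + 0.86) = 1
((p | r) & (p -> q)) = min(0.63, 1) = 0.63
(p -> ((p | r) & (p -> q))): min(1, 1 − 0.02 + 0.63) = 1
(s | r) = max(0.66, 0.63) = 0.66
~(s | r): Łukasiewicz ¬ gives 1 − 0.66 = 0.34
(~(s | r) | r) = max(0.34, 0.63) = 0.63
((p -> ((p | r) & (p -> q))) & (~(s | r) | r)) = min(1, 0.63) = 0.63
(((p -> ~p) -> ((~p & s) -> p)) & ((p -> ((p | r) & (p -> q))) & (~(s | r) | r))) = min(0.36, 0.63) = 0.36

0.36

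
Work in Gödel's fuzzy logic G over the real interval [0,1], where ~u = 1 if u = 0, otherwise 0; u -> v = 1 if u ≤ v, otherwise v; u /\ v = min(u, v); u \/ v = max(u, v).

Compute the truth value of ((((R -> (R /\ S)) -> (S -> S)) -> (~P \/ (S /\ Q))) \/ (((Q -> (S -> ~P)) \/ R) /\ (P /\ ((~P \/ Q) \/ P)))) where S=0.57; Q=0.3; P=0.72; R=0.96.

0.72

(R /\ S) = min(0.96, 0.57) = 0.57
(R -> (R /\ S)): 0.96 > 0.57, so result = 0.57
(S -> S): 0.57 ≤ 0.57, so result = 1
((R -> (R /\ S)) -> (S -> S)): 0.57 ≤ 1, so result = 1
~P: Gödel ¬ of 0.72 = 0 (operand ≠ 0)
(S /\ Q) = min(0.57, 0.3) = 0.3
(~P \/ (S /\ Q)) = max(0, 0.3) = 0.3
(((R -> (R /\ S)) -> (S -> S)) -> (~P \/ (S /\ Q))): 1 > 0.3, so result = 0.3
~P: Gödel ¬ of 0.72 = 0 (operand ≠ 0)
(S -> ~P): 0.57 > 0, so result = 0
(Q -> (S -> ~P)): 0.3 > 0, so result = 0
((Q -> (S -> ~P)) \/ R) = max(0, 0.96) = 0.96
~P: Gödel ¬ of 0.72 = 0 (operand ≠ 0)
(~P \/ Q) = max(0, 0.3) = 0.3
((~P \/ Q) \/ P) = max(0.3, 0.72) = 0.72
(P /\ ((~P \/ Q) \/ P)) = min(0.72, 0.72) = 0.72
(((Q -> (S -> ~P)) \/ R) /\ (P /\ ((~P \/ Q) \/ P))) = min(0.96, 0.72) = 0.72
((((R -> (R /\ S)) -> (S -> S)) -> (~P \/ (S /\ Q))) \/ (((Q -> (S -> ~P)) \/ R) /\ (P /\ ((~P \/ Q) \/ P)))) = max(0.3, 0.72) = 0.72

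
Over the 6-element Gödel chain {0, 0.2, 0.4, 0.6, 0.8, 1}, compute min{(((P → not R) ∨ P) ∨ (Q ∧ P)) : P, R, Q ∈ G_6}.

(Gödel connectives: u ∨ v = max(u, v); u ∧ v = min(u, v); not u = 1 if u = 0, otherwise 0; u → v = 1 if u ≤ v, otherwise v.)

0.20

The minimum is attained at P = 0.2, R = 0.2, Q = 0:
  not R: Gödel ¬ of 0.2 = 0 (operand ≠ 0)
  (P → not R): 0.2 > 0, so result = 0
  ((P → not R) ∨ P) = max(0, 0.2) = 0.2
  (Q ∧ P) = min(0, 0.2) = 0
  (((P → not R) ∨ P) ∨ (Q ∧ P)) = max(0.2, 0) = 0.2
Checking all 216 assignments confirms none give a value below 0.20.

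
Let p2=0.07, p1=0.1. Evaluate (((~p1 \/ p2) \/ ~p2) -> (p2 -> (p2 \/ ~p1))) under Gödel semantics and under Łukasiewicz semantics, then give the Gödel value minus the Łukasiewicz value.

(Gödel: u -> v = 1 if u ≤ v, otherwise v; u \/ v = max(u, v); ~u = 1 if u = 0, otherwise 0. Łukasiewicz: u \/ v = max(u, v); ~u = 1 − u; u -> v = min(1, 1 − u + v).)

Gödel evaluation:
  ~p1: Gödel ¬ of 0.1 = 0 (operand ≠ 0)
  (~p1 \/ p2) = max(0, 0.07) = 0.07
  ~p2: Gödel ¬ of 0.07 = 0 (operand ≠ 0)
  ((~p1 \/ p2) \/ ~p2) = max(0.07, 0) = 0.07
  ~p1: Gödel ¬ of 0.1 = 0 (operand ≠ 0)
  (p2 \/ ~p1) = max(0.07, 0) = 0.07
  (p2 -> (p2 \/ ~p1)): 0.07 ≤ 0.07, so result = 1
  (((~p1 \/ p2) \/ ~p2) -> (p2 -> (p2 \/ ~p1))): 0.07 ≤ 1, so result = 1
  Gödel value = 1
Łukasiewicz evaluation:
  ~p1: Łukasiewicz ¬ gives 1 − 0.1 = 0.9
  (~p1 \/ p2) = max(0.9, 0.07) = 0.9
  ~p2: Łukasiewicz ¬ gives 1 − 0.07 = 0.93
  ((~p1 \/ p2) \/ ~p2) = max(0.9, 0.93) = 0.93
  ~p1: Łukasiewicz ¬ gives 1 − 0.1 = 0.9
  (p2 \/ ~p1) = max(0.07, 0.9) = 0.9
  (p2 -> (p2 \/ ~p1)): min(1, 1 − 0.07 + 0.9) = 1
  (((~p1 \/ p2) \/ ~p2) -> (p2 -> (p2 \/ ~p1))): min(1, 1 − 0.93 + 1) = 1
  Łukasiewicz value = 1
Difference: 1 − 1 = 0.00

0.00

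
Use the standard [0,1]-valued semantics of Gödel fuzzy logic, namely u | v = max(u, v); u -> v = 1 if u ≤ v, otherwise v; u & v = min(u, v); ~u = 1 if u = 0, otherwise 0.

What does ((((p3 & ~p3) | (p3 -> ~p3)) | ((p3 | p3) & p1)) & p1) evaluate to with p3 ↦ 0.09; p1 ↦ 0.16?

0.09

~p3: Gödel ¬ of 0.09 = 0 (operand ≠ 0)
(p3 & ~p3) = min(0.09, 0) = 0
~p3: Gödel ¬ of 0.09 = 0 (operand ≠ 0)
(p3 -> ~p3): 0.09 > 0, so result = 0
((p3 & ~p3) | (p3 -> ~p3)) = max(0, 0) = 0
(p3 | p3) = max(0.09, 0.09) = 0.09
((p3 | p3) & p1) = min(0.09, 0.16) = 0.09
(((p3 & ~p3) | (p3 -> ~p3)) | ((p3 | p3) & p1)) = max(0, 0.09) = 0.09
((((p3 & ~p3) | (p3 -> ~p3)) | ((p3 | p3) & p1)) & p1) = min(0.09, 0.16) = 0.09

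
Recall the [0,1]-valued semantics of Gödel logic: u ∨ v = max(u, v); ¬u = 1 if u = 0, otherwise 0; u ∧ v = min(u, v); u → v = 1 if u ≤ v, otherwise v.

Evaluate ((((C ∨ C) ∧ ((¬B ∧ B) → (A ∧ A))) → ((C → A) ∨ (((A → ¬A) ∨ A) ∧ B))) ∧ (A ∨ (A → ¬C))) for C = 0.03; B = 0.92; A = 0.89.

0.89

(C ∨ C) = max(0.03, 0.03) = 0.03
¬B: Gödel ¬ of 0.92 = 0 (operand ≠ 0)
(¬B ∧ B) = min(0, 0.92) = 0
(A ∧ A) = min(0.89, 0.89) = 0.89
((¬B ∧ B) → (A ∧ A)): 0 ≤ 0.89, so result = 1
((C ∨ C) ∧ ((¬B ∧ B) → (A ∧ A))) = min(0.03, 1) = 0.03
(C → A): 0.03 ≤ 0.89, so result = 1
¬A: Gödel ¬ of 0.89 = 0 (operand ≠ 0)
(A → ¬A): 0.89 > 0, so result = 0
((A → ¬A) ∨ A) = max(0, 0.89) = 0.89
(((A → ¬A) ∨ A) ∧ B) = min(0.89, 0.92) = 0.89
((C → A) ∨ (((A → ¬A) ∨ A) ∧ B)) = max(1, 0.89) = 1
(((C ∨ C) ∧ ((¬B ∧ B) → (A ∧ A))) → ((C → A) ∨ (((A → ¬A) ∨ A) ∧ B))): 0.03 ≤ 1, so result = 1
¬C: Gödel ¬ of 0.03 = 0 (operand ≠ 0)
(A → ¬C): 0.89 > 0, so result = 0
(A ∨ (A → ¬C)) = max(0.89, 0) = 0.89
((((C ∨ C) ∧ ((¬B ∧ B) → (A ∧ A))) → ((C → A) ∨ (((A → ¬A) ∨ A) ∧ B))) ∧ (A ∨ (A → ¬C))) = min(1, 0.89) = 0.89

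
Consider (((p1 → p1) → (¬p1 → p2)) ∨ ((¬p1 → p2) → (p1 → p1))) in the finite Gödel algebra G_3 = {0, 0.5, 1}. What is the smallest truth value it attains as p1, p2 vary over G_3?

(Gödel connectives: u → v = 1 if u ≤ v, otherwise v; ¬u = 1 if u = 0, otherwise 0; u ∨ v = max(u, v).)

1.00

Every assignment gives 1. For instance at p1 = 0, p2 = 0:
  (p1 → p1): 0 ≤ 0, so result = 1
  ¬p1: Gödel ¬ of 0 = 1 (operand is 0)
  (¬p1 → p2): 1 > 0, so result = 0
  ((p1 → p1) → (¬p1 → p2)): 1 > 0, so result = 0
  ¬p1: Gödel ¬ of 0 = 1 (operand is 0)
  (¬p1 → p2): 1 > 0, so result = 0
  (p1 → p1): 0 ≤ 0, so result = 1
  ((¬p1 → p2) → (p1 → p1)): 0 ≤ 1, so result = 1
  (((p1 → p1) → (¬p1 → p2)) ∨ ((¬p1 → p2) → (p1 → p1))) = max(0, 1) = 1
All 9 assignments give value 1 — the formula is a G_3-tautology.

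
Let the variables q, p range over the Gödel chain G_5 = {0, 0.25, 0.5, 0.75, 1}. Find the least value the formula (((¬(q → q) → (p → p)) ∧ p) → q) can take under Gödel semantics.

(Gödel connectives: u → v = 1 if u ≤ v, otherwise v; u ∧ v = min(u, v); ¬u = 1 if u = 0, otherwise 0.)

The minimum is attained at q = 0, p = 0.25:
  (q → q): 0 ≤ 0, so result = 1
  ¬(q → q): Gödel ¬ of 1 = 0 (operand ≠ 0)
  (p → p): 0.25 ≤ 0.25, so result = 1
  (¬(q → q) → (p → p)): 0 ≤ 1, so result = 1
  ((¬(q → q) → (p → p)) ∧ p) = min(1, 0.25) = 0.25
  (((¬(q → q) → (p → p)) ∧ p) → q): 0.25 > 0, so result = 0
Checking all 25 assignments confirms none give a value below 0.00.

0.00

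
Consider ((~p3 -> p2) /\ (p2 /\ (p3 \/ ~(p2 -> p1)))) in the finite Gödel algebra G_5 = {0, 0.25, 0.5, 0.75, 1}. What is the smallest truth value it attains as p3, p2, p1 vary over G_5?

The minimum is attained at p3 = 0, p2 = 0, p1 = 0:
  ~p3: Gödel ¬ of 0 = 1 (operand is 0)
  (~p3 -> p2): 1 > 0, so result = 0
  (p2 -> p1): 0 ≤ 0, so result = 1
  ~(p2 -> p1): Gödel ¬ of 1 = 0 (operand ≠ 0)
  (p3 \/ ~(p2 -> p1)) = max(0, 0) = 0
  (p2 /\ (p3 \/ ~(p2 -> p1))) = min(0, 0) = 0
  ((~p3 -> p2) /\ (p2 /\ (p3 \/ ~(p2 -> p1)))) = min(0, 0) = 0
Checking all 125 assignments confirms none give a value below 0.00.

0.00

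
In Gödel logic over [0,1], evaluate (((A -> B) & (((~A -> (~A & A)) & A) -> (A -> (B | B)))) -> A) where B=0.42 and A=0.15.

0.15

(A -> B): 0.15 ≤ 0.42, so result = 1
~A: Gödel ¬ of 0.15 = 0 (operand ≠ 0)
~A: Gödel ¬ of 0.15 = 0 (operand ≠ 0)
(~A & A) = min(0, 0.15) = 0
(~A -> (~A & A)): 0 ≤ 0, so result = 1
((~A -> (~A & A)) & A) = min(1, 0.15) = 0.15
(B | B) = max(0.42, 0.42) = 0.42
(A -> (B | B)): 0.15 ≤ 0.42, so result = 1
(((~A -> (~A & A)) & A) -> (A -> (B | B))): 0.15 ≤ 1, so result = 1
((A -> B) & (((~A -> (~A & A)) & A) -> (A -> (B | B)))) = min(1, 1) = 1
(((A -> B) & (((~A -> (~A & A)) & A) -> (A -> (B | B)))) -> A): 1 > 0.15, so result = 0.15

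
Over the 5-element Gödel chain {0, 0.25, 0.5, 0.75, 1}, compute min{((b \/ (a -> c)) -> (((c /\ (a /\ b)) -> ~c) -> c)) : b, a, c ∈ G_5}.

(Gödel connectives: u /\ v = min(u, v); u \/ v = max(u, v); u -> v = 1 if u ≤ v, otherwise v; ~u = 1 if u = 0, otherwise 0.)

0.00

The minimum is attained at b = 0, a = 0, c = 0:
  (a -> c): 0 ≤ 0, so result = 1
  (b \/ (a -> c)) = max(0, 1) = 1
  (a /\ b) = min(0, 0) = 0
  (c /\ (a /\ b)) = min(0, 0) = 0
  ~c: Gödel ¬ of 0 = 1 (operand is 0)
  ((c /\ (a /\ b)) -> ~c): 0 ≤ 1, so result = 1
  (((c /\ (a /\ b)) -> ~c) -> c): 1 > 0, so result = 0
  ((b \/ (a -> c)) -> (((c /\ (a /\ b)) -> ~c) -> c)): 1 > 0, so result = 0
Checking all 125 assignments confirms none give a value below 0.00.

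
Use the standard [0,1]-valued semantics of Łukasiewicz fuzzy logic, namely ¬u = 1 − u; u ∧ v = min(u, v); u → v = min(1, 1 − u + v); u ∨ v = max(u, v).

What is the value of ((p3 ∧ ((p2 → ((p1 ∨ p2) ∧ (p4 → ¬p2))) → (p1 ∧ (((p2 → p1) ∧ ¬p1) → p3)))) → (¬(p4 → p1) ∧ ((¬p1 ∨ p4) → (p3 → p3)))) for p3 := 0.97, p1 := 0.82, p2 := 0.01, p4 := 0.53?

(p1 ∨ p2) = max(0.82, 0.01) = 0.82
¬p2: Łukasiewicz ¬ gives 1 − 0.01 = 0.99
(p4 → ¬p2): min(1, 1 − 0.53 + 0.99) = 1
((p1 ∨ p2) ∧ (p4 → ¬p2)) = min(0.82, 1) = 0.82
(p2 → ((p1 ∨ p2) ∧ (p4 → ¬p2))): min(1, 1 − 0.01 + 0.82) = 1
(p2 → p1): min(1, 1 − 0.01 + 0.82) = 1
¬p1: Łukasiewicz ¬ gives 1 − 0.82 = 0.18
((p2 → p1) ∧ ¬p1) = min(1, 0.18) = 0.18
(((p2 → p1) ∧ ¬p1) → p3): min(1, 1 − 0.18 + 0.97) = 1
(p1 ∧ (((p2 → p1) ∧ ¬p1) → p3)) = min(0.82, 1) = 0.82
((p2 → ((p1 ∨ p2) ∧ (p4 → ¬p2))) → (p1 ∧ (((p2 → p1) ∧ ¬p1) → p3))): min(1, 1 − 1 + 0.82) = 0.82
(p3 ∧ ((p2 → ((p1 ∨ p2) ∧ (p4 → ¬p2))) → (p1 ∧ (((p2 → p1) ∧ ¬p1) → p3)))) = min(0.97, 0.82) = 0.82
(p4 → p1): min(1, 1 − 0.53 + 0.82) = 1
¬(p4 → p1): Łukasiewicz ¬ gives 1 − 1 = 0
¬p1: Łukasiewicz ¬ gives 1 − 0.82 = 0.18
(¬p1 ∨ p4) = max(0.18, 0.53) = 0.53
(p3 → p3): min(1, 1 − 0.97 + 0.97) = 1
((¬p1 ∨ p4) → (p3 → p3)): min(1, 1 − 0.53 + 1) = 1
(¬(p4 → p1) ∧ ((¬p1 ∨ p4) → (p3 → p3))) = min(0, 1) = 0
((p3 ∧ ((p2 → ((p1 ∨ p2) ∧ (p4 → ¬p2))) → (p1 ∧ (((p2 → p1) ∧ ¬p1) → p3)))) → (¬(p4 → p1) ∧ ((¬p1 ∨ p4) → (p3 → p3)))): min(1, 1 − 0.82 + 0) = 0.18

0.18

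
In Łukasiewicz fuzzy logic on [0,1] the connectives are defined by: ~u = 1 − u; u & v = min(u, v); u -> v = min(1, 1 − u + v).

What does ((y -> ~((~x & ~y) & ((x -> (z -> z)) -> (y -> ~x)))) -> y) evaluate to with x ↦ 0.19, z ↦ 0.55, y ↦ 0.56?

~x: Łukasiewicz ¬ gives 1 − 0.19 = 0.81
~y: Łukasiewicz ¬ gives 1 − 0.56 = 0.44
(~x & ~y) = min(0.81, 0.44) = 0.44
(z -> z): min(1, 1 − 0.55 + 0.55) = 1
(x -> (z -> z)): min(1, 1 − 0.19 + 1) = 1
~x: Łukasiewicz ¬ gives 1 − 0.19 = 0.81
(y -> ~x): min(1, 1 − 0.56 + 0.81) = 1
((x -> (z -> z)) -> (y -> ~x)): min(1, 1 − 1 + 1) = 1
((~x & ~y) & ((x -> (z -> z)) -> (y -> ~x))) = min(0.44, 1) = 0.44
~((~x & ~y) & ((x -> (z -> z)) -> (y -> ~x))): Łukasiewicz ¬ gives 1 − 0.44 = 0.56
(y -> ~((~x & ~y) & ((x -> (z -> z)) -> (y -> ~x)))): min(1, 1 − 0.56 + 0.56) = 1
((y -> ~((~x & ~y) & ((x -> (z -> z)) -> (y -> ~x)))) -> y): min(1, 1 − 1 + 0.56) = 0.56

0.56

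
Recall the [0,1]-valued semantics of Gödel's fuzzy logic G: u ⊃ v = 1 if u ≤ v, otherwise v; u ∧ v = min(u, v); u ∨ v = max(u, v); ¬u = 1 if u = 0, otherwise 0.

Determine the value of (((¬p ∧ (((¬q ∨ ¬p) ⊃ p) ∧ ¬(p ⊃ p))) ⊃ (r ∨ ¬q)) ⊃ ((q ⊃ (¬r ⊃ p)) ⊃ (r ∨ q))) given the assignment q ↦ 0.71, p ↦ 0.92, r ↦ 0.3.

¬p: Gödel ¬ of 0.92 = 0 (operand ≠ 0)
¬q: Gödel ¬ of 0.71 = 0 (operand ≠ 0)
¬p: Gödel ¬ of 0.92 = 0 (operand ≠ 0)
(¬q ∨ ¬p) = max(0, 0) = 0
((¬q ∨ ¬p) ⊃ p): 0 ≤ 0.92, so result = 1
(p ⊃ p): 0.92 ≤ 0.92, so result = 1
¬(p ⊃ p): Gödel ¬ of 1 = 0 (operand ≠ 0)
(((¬q ∨ ¬p) ⊃ p) ∧ ¬(p ⊃ p)) = min(1, 0) = 0
(¬p ∧ (((¬q ∨ ¬p) ⊃ p) ∧ ¬(p ⊃ p))) = min(0, 0) = 0
¬q: Gödel ¬ of 0.71 = 0 (operand ≠ 0)
(r ∨ ¬q) = max(0.3, 0) = 0.3
((¬p ∧ (((¬q ∨ ¬p) ⊃ p) ∧ ¬(p ⊃ p))) ⊃ (r ∨ ¬q)): 0 ≤ 0.3, so result = 1
¬r: Gödel ¬ of 0.3 = 0 (operand ≠ 0)
(¬r ⊃ p): 0 ≤ 0.92, so result = 1
(q ⊃ (¬r ⊃ p)): 0.71 ≤ 1, so result = 1
(r ∨ q) = max(0.3, 0.71) = 0.71
((q ⊃ (¬r ⊃ p)) ⊃ (r ∨ q)): 1 > 0.71, so result = 0.71
(((¬p ∧ (((¬q ∨ ¬p) ⊃ p) ∧ ¬(p ⊃ p))) ⊃ (r ∨ ¬q)) ⊃ ((q ⊃ (¬r ⊃ p)) ⊃ (r ∨ q))): 1 > 0.71, so result = 0.71

0.71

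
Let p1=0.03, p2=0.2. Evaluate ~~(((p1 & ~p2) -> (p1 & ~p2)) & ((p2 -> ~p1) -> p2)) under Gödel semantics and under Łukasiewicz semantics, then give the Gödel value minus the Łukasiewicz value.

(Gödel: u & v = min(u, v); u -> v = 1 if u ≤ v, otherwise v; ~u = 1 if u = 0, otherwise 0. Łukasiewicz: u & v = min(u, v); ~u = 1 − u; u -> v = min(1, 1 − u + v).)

Gödel evaluation:
  ~p2: Gödel ¬ of 0.2 = 0 (operand ≠ 0)
  (p1 & ~p2) = min(0.03, 0) = 0
  ~p2: Gödel ¬ of 0.2 = 0 (operand ≠ 0)
  (p1 & ~p2) = min(0.03, 0) = 0
  ((p1 & ~p2) -> (p1 & ~p2)): 0 ≤ 0, so result = 1
  ~p1: Gödel ¬ of 0.03 = 0 (operand ≠ 0)
  (p2 -> ~p1): 0.2 > 0, so result = 0
  ((p2 -> ~p1) -> p2): 0 ≤ 0.2, so result = 1
  (((p1 & ~p2) -> (p1 & ~p2)) & ((p2 -> ~p1) -> p2)) = min(1, 1) = 1
  ~(((p1 & ~p2) -> (p1 & ~p2)) & ((p2 -> ~p1) -> p2)): Gödel ¬ of 1 = 0 (operand ≠ 0)
  ~~(((p1 & ~p2) -> (p1 & ~p2)) & ((p2 -> ~p1) -> p2)): Gödel ¬ of 0 = 1 (operand is 0)
  Gödel value = 1
Łukasiewicz evaluation:
  ~p2: Łukasiewicz ¬ gives 1 − 0.2 = 0.8
  (p1 & ~p2) = min(0.03, 0.8) = 0.03
  ~p2: Łukasiewicz ¬ gives 1 − 0.2 = 0.8
  (p1 & ~p2) = min(0.03, 0.8) = 0.03
  ((p1 & ~p2) -> (p1 & ~p2)): min(1, 1 − 0.03 + 0.03) = 1
  ~p1: Łukasiewicz ¬ gives 1 − 0.03 = 0.97
  (p2 -> ~p1): min(1, 1 − 0.2 + 0.97) = 1
  ((p2 -> ~p1) -> p2): min(1, 1 − 1 + 0.2) = 0.2
  (((p1 & ~p2) -> (p1 & ~p2)) & ((p2 -> ~p1) -> p2)) = min(1, 0.2) = 0.2
  ~(((p1 & ~p2) -> (p1 & ~p2)) & ((p2 -> ~p1) -> p2)): Łukasiewicz ¬ gives 1 − 0.2 = 0.8
  ~~(((p1 & ~p2) -> (p1 & ~p2)) & ((p2 -> ~p1) -> p2)): Łukasiewicz ¬ gives 1 − 0.8 = 0.2
  Łukasiewicz value = 0.2
Difference: 1 − 0.2 = 0.80

0.80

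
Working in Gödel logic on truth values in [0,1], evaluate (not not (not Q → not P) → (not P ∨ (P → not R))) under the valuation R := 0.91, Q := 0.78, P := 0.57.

not Q: Gödel ¬ of 0.78 = 0 (operand ≠ 0)
not P: Gödel ¬ of 0.57 = 0 (operand ≠ 0)
(not Q → not P): 0 ≤ 0, so result = 1
not (not Q → not P): Gödel ¬ of 1 = 0 (operand ≠ 0)
not not (not Q → not P): Gödel ¬ of 0 = 1 (operand is 0)
not P: Gödel ¬ of 0.57 = 0 (operand ≠ 0)
not R: Gödel ¬ of 0.91 = 0 (operand ≠ 0)
(P → not R): 0.57 > 0, so result = 0
(not P ∨ (P → not R)) = max(0, 0) = 0
(not not (not Q → not P) → (not P ∨ (P → not R))): 1 > 0, so result = 0

0.00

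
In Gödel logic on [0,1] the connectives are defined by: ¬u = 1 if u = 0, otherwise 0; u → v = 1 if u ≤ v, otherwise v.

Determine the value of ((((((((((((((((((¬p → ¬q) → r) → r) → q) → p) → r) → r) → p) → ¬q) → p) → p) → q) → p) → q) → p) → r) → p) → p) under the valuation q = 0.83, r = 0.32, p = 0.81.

0.81

¬p: Gödel ¬ of 0.81 = 0 (operand ≠ 0)
¬q: Gödel ¬ of 0.83 = 0 (operand ≠ 0)
(¬p → ¬q): 0 ≤ 0, so result = 1
((¬p → ¬q) → r): 1 > 0.32, so result = 0.32
(((¬p → ¬q) → r) → r): 0.32 ≤ 0.32, so result = 1
((((¬p → ¬q) → r) → r) → q): 1 > 0.83, so result = 0.83
(((((¬p → ¬q) → r) → r) → q) → p): 0.83 > 0.81, so result = 0.81
((((((¬p → ¬q) → r) → r) → q) → p) → r): 0.81 > 0.32, so result = 0.32
(((((((¬p → ¬q) → r) → r) → q) → p) → r) → r): 0.32 ≤ 0.32, so result = 1
((((((((¬p → ¬q) → r) → r) → q) → p) → r) → r) → p): 1 > 0.81, so result = 0.81
¬q: Gödel ¬ of 0.83 = 0 (operand ≠ 0)
(((((((((¬p → ¬q) → r) → r) → q) → p) → r) → r) → p) → ¬q): 0.81 > 0, so result = 0
((((((((((¬p → ¬q) → r) → r) → q) → p) → r) → r) → p) → ¬q) → p): 0 ≤ 0.81, so result = 1
(((((((((((¬p → ¬q) → r) → r) → q) → p) → r) → r) → p) → ¬q) → p) → p): 1 > 0.81, so result = 0.81
((((((((((((¬p → ¬q) → r) → r) → q) → p) → r) → r) → p) → ¬q) → p) → p) → q): 0.81 ≤ 0.83, so result = 1
(((((((((((((¬p → ¬q) → r) → r) → q) → p) → r) → r) → p) → ¬q) → p) → p) → q) → p): 1 > 0.81, so result = 0.81
((((((((((((((¬p → ¬q) → r) → r) → q) → p) → r) → r) → p) → ¬q) → p) → p) → q) → p) → q): 0.81 ≤ 0.83, so result = 1
(((((((((((((((¬p → ¬q) → r) → r) → q) → p) → r) → r) → p) → ¬q) → p) → p) → q) → p) → q) → p): 1 > 0.81, so result = 0.81
((((((((((((((((¬p → ¬q) → r) → r) → q) → p) → r) → r) → p) → ¬q) → p) → p) → q) → p) → q) → p) → r): 0.81 > 0.32, so result = 0.32
(((((((((((((((((¬p → ¬q) → r) → r) → q) → p) → r) → r) → p) → ¬q) → p) → p) → q) → p) → q) → p) → r) → p): 0.32 ≤ 0.81, so result = 1
((((((((((((((((((¬p → ¬q) → r) → r) → q) → p) → r) → r) → p) → ¬q) → p) → p) → q) → p) → q) → p) → r) → p) → p): 1 > 0.81, so result = 0.81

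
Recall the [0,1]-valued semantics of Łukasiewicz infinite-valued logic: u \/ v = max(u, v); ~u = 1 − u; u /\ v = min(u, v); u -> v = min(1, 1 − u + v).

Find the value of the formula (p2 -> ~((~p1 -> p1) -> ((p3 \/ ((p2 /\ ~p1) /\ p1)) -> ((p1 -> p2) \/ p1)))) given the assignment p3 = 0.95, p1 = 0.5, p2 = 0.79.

0.21

~p1: Łukasiewicz ¬ gives 1 − 0.5 = 0.5
(~p1 -> p1): min(1, 1 − 0.5 + 0.5) = 1
~p1: Łukasiewicz ¬ gives 1 − 0.5 = 0.5
(p2 /\ ~p1) = min(0.79, 0.5) = 0.5
((p2 /\ ~p1) /\ p1) = min(0.5, 0.5) = 0.5
(p3 \/ ((p2 /\ ~p1) /\ p1)) = max(0.95, 0.5) = 0.95
(p1 -> p2): min(1, 1 − 0.5 + 0.79) = 1
((p1 -> p2) \/ p1) = max(1, 0.5) = 1
((p3 \/ ((p2 /\ ~p1) /\ p1)) -> ((p1 -> p2) \/ p1)): min(1, 1 − 0.95 + 1) = 1
((~p1 -> p1) -> ((p3 \/ ((p2 /\ ~p1) /\ p1)) -> ((p1 -> p2) \/ p1))): min(1, 1 − 1 + 1) = 1
~((~p1 -> p1) -> ((p3 \/ ((p2 /\ ~p1) /\ p1)) -> ((p1 -> p2) \/ p1))): Łukasiewicz ¬ gives 1 − 1 = 0
(p2 -> ~((~p1 -> p1) -> ((p3 \/ ((p2 /\ ~p1) /\ p1)) -> ((p1 -> p2) \/ p1)))): min(1, 1 − 0.79 + 0) = 0.21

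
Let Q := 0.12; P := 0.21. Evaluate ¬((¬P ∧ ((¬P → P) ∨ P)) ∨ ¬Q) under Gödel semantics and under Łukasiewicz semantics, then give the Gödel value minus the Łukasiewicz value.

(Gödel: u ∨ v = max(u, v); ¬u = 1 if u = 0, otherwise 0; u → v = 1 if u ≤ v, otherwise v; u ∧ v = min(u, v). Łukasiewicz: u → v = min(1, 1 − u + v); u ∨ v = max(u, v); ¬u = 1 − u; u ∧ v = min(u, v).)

0.88

Gödel evaluation:
  ¬P: Gödel ¬ of 0.21 = 0 (operand ≠ 0)
  ¬P: Gödel ¬ of 0.21 = 0 (operand ≠ 0)
  (¬P → P): 0 ≤ 0.21, so result = 1
  ((¬P → P) ∨ P) = max(1, 0.21) = 1
  (¬P ∧ ((¬P → P) ∨ P)) = min(0, 1) = 0
  ¬Q: Gödel ¬ of 0.12 = 0 (operand ≠ 0)
  ((¬P ∧ ((¬P → P) ∨ P)) ∨ ¬Q) = max(0, 0) = 0
  ¬((¬P ∧ ((¬P → P) ∨ P)) ∨ ¬Q): Gödel ¬ of 0 = 1 (operand is 0)
  Gödel value = 1
Łukasiewicz evaluation:
  ¬P: Łukasiewicz ¬ gives 1 − 0.21 = 0.79
  ¬P: Łukasiewicz ¬ gives 1 − 0.21 = 0.79
  (¬P → P): min(1, 1 − 0.79 + 0.21) = 0.42
  ((¬P → P) ∨ P) = max(0.42, 0.21) = 0.42
  (¬P ∧ ((¬P → P) ∨ P)) = min(0.79, 0.42) = 0.42
  ¬Q: Łukasiewicz ¬ gives 1 − 0.12 = 0.88
  ((¬P ∧ ((¬P → P) ∨ P)) ∨ ¬Q) = max(0.42, 0.88) = 0.88
  ¬((¬P ∧ ((¬P → P) ∨ P)) ∨ ¬Q): Łukasiewicz ¬ gives 1 − 0.88 = 0.12
  Łukasiewicz value = 0.12
Difference: 1 − 0.12 = 0.88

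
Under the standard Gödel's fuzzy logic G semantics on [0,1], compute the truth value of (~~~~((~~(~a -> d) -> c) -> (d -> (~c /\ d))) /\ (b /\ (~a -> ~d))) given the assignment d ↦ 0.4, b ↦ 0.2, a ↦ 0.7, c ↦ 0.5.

0.00

~a: Gödel ¬ of 0.7 = 0 (operand ≠ 0)
(~a -> d): 0 ≤ 0.4, so result = 1
~(~a -> d): Gödel ¬ of 1 = 0 (operand ≠ 0)
~~(~a -> d): Gödel ¬ of 0 = 1 (operand is 0)
(~~(~a -> d) -> c): 1 > 0.5, so result = 0.5
~c: Gödel ¬ of 0.5 = 0 (operand ≠ 0)
(~c /\ d) = min(0, 0.4) = 0
(d -> (~c /\ d)): 0.4 > 0, so result = 0
((~~(~a -> d) -> c) -> (d -> (~c /\ d))): 0.5 > 0, so result = 0
~((~~(~a -> d) -> c) -> (d -> (~c /\ d))): Gödel ¬ of 0 = 1 (operand is 0)
~~((~~(~a -> d) -> c) -> (d -> (~c /\ d))): Gödel ¬ of 1 = 0 (operand ≠ 0)
~~~((~~(~a -> d) -> c) -> (d -> (~c /\ d))): Gödel ¬ of 0 = 1 (operand is 0)
~~~~((~~(~a -> d) -> c) -> (d -> (~c /\ d))): Gödel ¬ of 1 = 0 (operand ≠ 0)
~a: Gödel ¬ of 0.7 = 0 (operand ≠ 0)
~d: Gödel ¬ of 0.4 = 0 (operand ≠ 0)
(~a -> ~d): 0 ≤ 0, so result = 1
(b /\ (~a -> ~d)) = min(0.2, 1) = 0.2
(~~~~((~~(~a -> d) -> c) -> (d -> (~c /\ d))) /\ (b /\ (~a -> ~d))) = min(0, 0.2) = 0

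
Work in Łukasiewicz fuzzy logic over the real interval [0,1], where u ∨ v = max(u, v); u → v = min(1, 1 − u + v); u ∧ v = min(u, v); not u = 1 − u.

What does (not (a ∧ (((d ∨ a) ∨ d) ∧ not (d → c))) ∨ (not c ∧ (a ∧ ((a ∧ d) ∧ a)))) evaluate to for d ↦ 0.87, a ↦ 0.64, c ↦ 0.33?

(d ∨ a) = max(0.87, 0.64) = 0.87
((d ∨ a) ∨ d) = max(0.87, 0.87) = 0.87
(d → c): min(1, 1 − 0.87 + 0.33) = 0.46
not (d → c): Łukasiewicz ¬ gives 1 − 0.46 = 0.54
(((d ∨ a) ∨ d) ∧ not (d → c)) = min(0.87, 0.54) = 0.54
(a ∧ (((d ∨ a) ∨ d) ∧ not (d → c))) = min(0.64, 0.54) = 0.54
not (a ∧ (((d ∨ a) ∨ d) ∧ not (d → c))): Łukasiewicz ¬ gives 1 − 0.54 = 0.46
not c: Łukasiewicz ¬ gives 1 − 0.33 = 0.67
(a ∧ d) = min(0.64, 0.87) = 0.64
((a ∧ d) ∧ a) = min(0.64, 0.64) = 0.64
(a ∧ ((a ∧ d) ∧ a)) = min(0.64, 0.64) = 0.64
(not c ∧ (a ∧ ((a ∧ d) ∧ a))) = min(0.67, 0.64) = 0.64
(not (a ∧ (((d ∨ a) ∨ d) ∧ not (d → c))) ∨ (not c ∧ (a ∧ ((a ∧ d) ∧ a)))) = max(0.46, 0.64) = 0.64

0.64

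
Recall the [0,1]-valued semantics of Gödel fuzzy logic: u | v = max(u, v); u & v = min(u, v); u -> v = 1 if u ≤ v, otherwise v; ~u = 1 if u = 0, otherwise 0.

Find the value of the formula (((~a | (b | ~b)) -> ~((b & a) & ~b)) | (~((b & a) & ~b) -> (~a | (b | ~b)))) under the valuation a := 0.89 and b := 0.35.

1.00

~a: Gödel ¬ of 0.89 = 0 (operand ≠ 0)
~b: Gödel ¬ of 0.35 = 0 (operand ≠ 0)
(b | ~b) = max(0.35, 0) = 0.35
(~a | (b | ~b)) = max(0, 0.35) = 0.35
(b & a) = min(0.35, 0.89) = 0.35
~b: Gödel ¬ of 0.35 = 0 (operand ≠ 0)
((b & a) & ~b) = min(0.35, 0) = 0
~((b & a) & ~b): Gödel ¬ of 0 = 1 (operand is 0)
((~a | (b | ~b)) -> ~((b & a) & ~b)): 0.35 ≤ 1, so result = 1
(b & a) = min(0.35, 0.89) = 0.35
~b: Gödel ¬ of 0.35 = 0 (operand ≠ 0)
((b & a) & ~b) = min(0.35, 0) = 0
~((b & a) & ~b): Gödel ¬ of 0 = 1 (operand is 0)
~a: Gödel ¬ of 0.89 = 0 (operand ≠ 0)
~b: Gödel ¬ of 0.35 = 0 (operand ≠ 0)
(b | ~b) = max(0.35, 0) = 0.35
(~a | (b | ~b)) = max(0, 0.35) = 0.35
(~((b & a) & ~b) -> (~a | (b | ~b))): 1 > 0.35, so result = 0.35
(((~a | (b | ~b)) -> ~((b & a) & ~b)) | (~((b & a) & ~b) -> (~a | (b | ~b)))) = max(1, 0.35) = 1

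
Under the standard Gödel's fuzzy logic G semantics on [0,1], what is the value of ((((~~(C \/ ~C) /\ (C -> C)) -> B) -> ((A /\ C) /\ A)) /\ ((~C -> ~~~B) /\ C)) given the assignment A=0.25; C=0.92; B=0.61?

~C: Gödel ¬ of 0.92 = 0 (operand ≠ 0)
(C \/ ~C) = max(0.92, 0) = 0.92
~(C \/ ~C): Gödel ¬ of 0.92 = 0 (operand ≠ 0)
~~(C \/ ~C): Gödel ¬ of 0 = 1 (operand is 0)
(C -> C): 0.92 ≤ 0.92, so result = 1
(~~(C \/ ~C) /\ (C -> C)) = min(1, 1) = 1
((~~(C \/ ~C) /\ (C -> C)) -> B): 1 > 0.61, so result = 0.61
(A /\ C) = min(0.25, 0.92) = 0.25
((A /\ C) /\ A) = min(0.25, 0.25) = 0.25
(((~~(C \/ ~C) /\ (C -> C)) -> B) -> ((A /\ C) /\ A)): 0.61 > 0.25, so result = 0.25
~C: Gödel ¬ of 0.92 = 0 (operand ≠ 0)
~B: Gödel ¬ of 0.61 = 0 (operand ≠ 0)
~~B: Gödel ¬ of 0 = 1 (operand is 0)
~~~B: Gödel ¬ of 1 = 0 (operand ≠ 0)
(~C -> ~~~B): 0 ≤ 0, so result = 1
((~C -> ~~~B) /\ C) = min(1, 0.92) = 0.92
((((~~(C \/ ~C) /\ (C -> C)) -> B) -> ((A /\ C) /\ A)) /\ ((~C -> ~~~B) /\ C)) = min(0.25, 0.92) = 0.25

0.25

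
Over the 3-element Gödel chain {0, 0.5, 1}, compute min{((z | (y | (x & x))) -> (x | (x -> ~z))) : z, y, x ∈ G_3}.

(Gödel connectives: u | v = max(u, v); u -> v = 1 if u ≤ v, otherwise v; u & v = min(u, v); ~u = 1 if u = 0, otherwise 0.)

The minimum is attained at z = 0.5, y = 1, x = 0.5:
  (x & x) = min(0.5, 0.5) = 0.5
  (y | (x & x)) = max(1, 0.5) = 1
  (z | (y | (x & x))) = max(0.5, 1) = 1
  ~z: Gödel ¬ of 0.5 = 0 (operand ≠ 0)
  (x -> ~z): 0.5 > 0, so result = 0
  (x | (x -> ~z)) = max(0.5, 0) = 0.5
  ((z | (y | (x & x))) -> (x | (x -> ~z))): 1 > 0.5, so result = 0.5
Checking all 27 assignments confirms none give a value below 0.50.

0.50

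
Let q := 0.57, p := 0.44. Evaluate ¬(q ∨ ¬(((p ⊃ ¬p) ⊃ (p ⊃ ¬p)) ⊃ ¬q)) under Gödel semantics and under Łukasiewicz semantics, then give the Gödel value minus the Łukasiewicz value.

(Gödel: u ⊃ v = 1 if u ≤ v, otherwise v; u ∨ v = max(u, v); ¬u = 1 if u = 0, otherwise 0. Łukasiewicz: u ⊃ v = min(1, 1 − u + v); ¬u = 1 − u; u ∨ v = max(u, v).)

Gödel evaluation:
  ¬p: Gödel ¬ of 0.44 = 0 (operand ≠ 0)
  (p ⊃ ¬p): 0.44 > 0, so result = 0
  ¬p: Gödel ¬ of 0.44 = 0 (operand ≠ 0)
  (p ⊃ ¬p): 0.44 > 0, so result = 0
  ((p ⊃ ¬p) ⊃ (p ⊃ ¬p)): 0 ≤ 0, so result = 1
  ¬q: Gödel ¬ of 0.57 = 0 (operand ≠ 0)
  (((p ⊃ ¬p) ⊃ (p ⊃ ¬p)) ⊃ ¬q): 1 > 0, so result = 0
  ¬(((p ⊃ ¬p) ⊃ (p ⊃ ¬p)) ⊃ ¬q): Gödel ¬ of 0 = 1 (operand is 0)
  (q ∨ ¬(((p ⊃ ¬p) ⊃ (p ⊃ ¬p)) ⊃ ¬q)) = max(0.57, 1) = 1
  ¬(q ∨ ¬(((p ⊃ ¬p) ⊃ (p ⊃ ¬p)) ⊃ ¬q)): Gödel ¬ of 1 = 0 (operand ≠ 0)
  Gödel value = 0
Łukasiewicz evaluation:
  ¬p: Łukasiewicz ¬ gives 1 − 0.44 = 0.56
  (p ⊃ ¬p): min(1, 1 − 0.44 + 0.56) = 1
  ¬p: Łukasiewicz ¬ gives 1 − 0.44 = 0.56
  (p ⊃ ¬p): min(1, 1 − 0.44 + 0.56) = 1
  ((p ⊃ ¬p) ⊃ (p ⊃ ¬p)): min(1, 1 − 1 + 1) = 1
  ¬q: Łukasiewicz ¬ gives 1 − 0.57 = 0.43
  (((p ⊃ ¬p) ⊃ (p ⊃ ¬p)) ⊃ ¬q): min(1, 1 − 1 + 0.43) = 0.43
  ¬(((p ⊃ ¬p) ⊃ (p ⊃ ¬p)) ⊃ ¬q): Łukasiewicz ¬ gives 1 − 0.43 = 0.57
  (q ∨ ¬(((p ⊃ ¬p) ⊃ (p ⊃ ¬p)) ⊃ ¬q)) = max(0.57, 0.57) = 0.57
  ¬(q ∨ ¬(((p ⊃ ¬p) ⊃ (p ⊃ ¬p)) ⊃ ¬q)): Łukasiewicz ¬ gives 1 − 0.57 = 0.43
  Łukasiewicz value = 0.43
Difference: 0 − 0.43 = -0.43

-0.43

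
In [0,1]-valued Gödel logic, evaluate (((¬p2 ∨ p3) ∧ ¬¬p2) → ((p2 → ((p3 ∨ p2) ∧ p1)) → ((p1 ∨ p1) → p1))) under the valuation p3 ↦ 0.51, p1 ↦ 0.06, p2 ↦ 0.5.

1.00

¬p2: Gödel ¬ of 0.5 = 0 (operand ≠ 0)
(¬p2 ∨ p3) = max(0, 0.51) = 0.51
¬p2: Gödel ¬ of 0.5 = 0 (operand ≠ 0)
¬¬p2: Gödel ¬ of 0 = 1 (operand is 0)
((¬p2 ∨ p3) ∧ ¬¬p2) = min(0.51, 1) = 0.51
(p3 ∨ p2) = max(0.51, 0.5) = 0.51
((p3 ∨ p2) ∧ p1) = min(0.51, 0.06) = 0.06
(p2 → ((p3 ∨ p2) ∧ p1)): 0.5 > 0.06, so result = 0.06
(p1 ∨ p1) = max(0.06, 0.06) = 0.06
((p1 ∨ p1) → p1): 0.06 ≤ 0.06, so result = 1
((p2 → ((p3 ∨ p2) ∧ p1)) → ((p1 ∨ p1) → p1)): 0.06 ≤ 1, so result = 1
(((¬p2 ∨ p3) ∧ ¬¬p2) → ((p2 → ((p3 ∨ p2) ∧ p1)) → ((p1 ∨ p1) → p1))): 0.51 ≤ 1, so result = 1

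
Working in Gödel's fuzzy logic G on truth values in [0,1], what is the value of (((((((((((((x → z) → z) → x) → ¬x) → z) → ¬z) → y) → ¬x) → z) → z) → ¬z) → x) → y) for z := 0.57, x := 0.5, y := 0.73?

0.73

(x → z): 0.5 ≤ 0.57, so result = 1
((x → z) → z): 1 > 0.57, so result = 0.57
(((x → z) → z) → x): 0.57 > 0.5, so result = 0.5
¬x: Gödel ¬ of 0.5 = 0 (operand ≠ 0)
((((x → z) → z) → x) → ¬x): 0.5 > 0, so result = 0
(((((x → z) → z) → x) → ¬x) → z): 0 ≤ 0.57, so result = 1
¬z: Gödel ¬ of 0.57 = 0 (operand ≠ 0)
((((((x → z) → z) → x) → ¬x) → z) → ¬z): 1 > 0, so result = 0
(((((((x → z) → z) → x) → ¬x) → z) → ¬z) → y): 0 ≤ 0.73, so result = 1
¬x: Gödel ¬ of 0.5 = 0 (operand ≠ 0)
((((((((x → z) → z) → x) → ¬x) → z) → ¬z) → y) → ¬x): 1 > 0, so result = 0
(((((((((x → z) → z) → x) → ¬x) → z) → ¬z) → y) → ¬x) → z): 0 ≤ 0.57, so result = 1
((((((((((x → z) → z) → x) → ¬x) → z) → ¬z) → y) → ¬x) → z) → z): 1 > 0.57, so result = 0.57
¬z: Gödel ¬ of 0.57 = 0 (operand ≠ 0)
(((((((((((x → z) → z) → x) → ¬x) → z) → ¬z) → y) → ¬x) → z) → z) → ¬z): 0.57 > 0, so result = 0
((((((((((((x → z) → z) → x) → ¬x) → z) → ¬z) → y) → ¬x) → z) → z) → ¬z) → x): 0 ≤ 0.5, so result = 1
(((((((((((((x → z) → z) → x) → ¬x) → z) → ¬z) → y) → ¬x) → z) → z) → ¬z) → x) → y): 1 > 0.73, so result = 0.73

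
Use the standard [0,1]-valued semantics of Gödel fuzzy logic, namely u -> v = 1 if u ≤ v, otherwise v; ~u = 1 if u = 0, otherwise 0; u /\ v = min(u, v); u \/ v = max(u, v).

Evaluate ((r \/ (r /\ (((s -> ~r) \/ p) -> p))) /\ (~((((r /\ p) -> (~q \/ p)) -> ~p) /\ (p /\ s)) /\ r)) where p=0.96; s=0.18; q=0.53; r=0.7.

~r: Gödel ¬ of 0.7 = 0 (operand ≠ 0)
(s -> ~r): 0.18 > 0, so result = 0
((s -> ~r) \/ p) = max(0, 0.96) = 0.96
(((s -> ~r) \/ p) -> p): 0.96 ≤ 0.96, so result = 1
(r /\ (((s -> ~r) \/ p) -> p)) = min(0.7, 1) = 0.7
(r \/ (r /\ (((s -> ~r) \/ p) -> p))) = max(0.7, 0.7) = 0.7
(r /\ p) = min(0.7, 0.96) = 0.7
~q: Gödel ¬ of 0.53 = 0 (operand ≠ 0)
(~q \/ p) = max(0, 0.96) = 0.96
((r /\ p) -> (~q \/ p)): 0.7 ≤ 0.96, so result = 1
~p: Gödel ¬ of 0.96 = 0 (operand ≠ 0)
(((r /\ p) -> (~q \/ p)) -> ~p): 1 > 0, so result = 0
(p /\ s) = min(0.96, 0.18) = 0.18
((((r /\ p) -> (~q \/ p)) -> ~p) /\ (p /\ s)) = min(0, 0.18) = 0
~((((r /\ p) -> (~q \/ p)) -> ~p) /\ (p /\ s)): Gödel ¬ of 0 = 1 (operand is 0)
(~((((r /\ p) -> (~q \/ p)) -> ~p) /\ (p /\ s)) /\ r) = min(1, 0.7) = 0.7
((r \/ (r /\ (((s -> ~r) \/ p) -> p))) /\ (~((((r /\ p) -> (~q \/ p)) -> ~p) /\ (p /\ s)) /\ r)) = min(0.7, 0.7) = 0.7

0.70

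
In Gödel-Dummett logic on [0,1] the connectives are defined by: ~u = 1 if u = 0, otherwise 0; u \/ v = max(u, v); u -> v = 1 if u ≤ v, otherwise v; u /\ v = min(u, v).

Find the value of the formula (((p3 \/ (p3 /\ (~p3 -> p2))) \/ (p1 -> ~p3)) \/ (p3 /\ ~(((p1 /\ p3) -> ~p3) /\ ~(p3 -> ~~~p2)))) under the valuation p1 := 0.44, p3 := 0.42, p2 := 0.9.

~p3: Gödel ¬ of 0.42 = 0 (operand ≠ 0)
(~p3 -> p2): 0 ≤ 0.9, so result = 1
(p3 /\ (~p3 -> p2)) = min(0.42, 1) = 0.42
(p3 \/ (p3 /\ (~p3 -> p2))) = max(0.42, 0.42) = 0.42
~p3: Gödel ¬ of 0.42 = 0 (operand ≠ 0)
(p1 -> ~p3): 0.44 > 0, so result = 0
((p3 \/ (p3 /\ (~p3 -> p2))) \/ (p1 -> ~p3)) = max(0.42, 0) = 0.42
(p1 /\ p3) = min(0.44, 0.42) = 0.42
~p3: Gödel ¬ of 0.42 = 0 (operand ≠ 0)
((p1 /\ p3) -> ~p3): 0.42 > 0, so result = 0
~p2: Gödel ¬ of 0.9 = 0 (operand ≠ 0)
~~p2: Gödel ¬ of 0 = 1 (operand is 0)
~~~p2: Gödel ¬ of 1 = 0 (operand ≠ 0)
(p3 -> ~~~p2): 0.42 > 0, so result = 0
~(p3 -> ~~~p2): Gödel ¬ of 0 = 1 (operand is 0)
(((p1 /\ p3) -> ~p3) /\ ~(p3 -> ~~~p2)) = min(0, 1) = 0
~(((p1 /\ p3) -> ~p3) /\ ~(p3 -> ~~~p2)): Gödel ¬ of 0 = 1 (operand is 0)
(p3 /\ ~(((p1 /\ p3) -> ~p3) /\ ~(p3 -> ~~~p2))) = min(0.42, 1) = 0.42
(((p3 \/ (p3 /\ (~p3 -> p2))) \/ (p1 -> ~p3)) \/ (p3 /\ ~(((p1 /\ p3) -> ~p3) /\ ~(p3 -> ~~~p2)))) = max(0.42, 0.42) = 0.42

0.42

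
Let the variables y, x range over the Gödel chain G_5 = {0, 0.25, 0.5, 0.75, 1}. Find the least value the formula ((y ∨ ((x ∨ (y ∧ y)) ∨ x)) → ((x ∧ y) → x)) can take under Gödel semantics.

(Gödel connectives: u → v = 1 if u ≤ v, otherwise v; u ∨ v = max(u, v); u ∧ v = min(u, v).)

1.00

Every assignment gives 1. For instance at y = 0, x = 0:
  (y ∧ y) = min(0, 0) = 0
  (x ∨ (y ∧ y)) = max(0, 0) = 0
  ((x ∨ (y ∧ y)) ∨ x) = max(0, 0) = 0
  (y ∨ ((x ∨ (y ∧ y)) ∨ x)) = max(0, 0) = 0
  (x ∧ y) = min(0, 0) = 0
  ((x ∧ y) → x): 0 ≤ 0, so result = 1
  ((y ∨ ((x ∨ (y ∧ y)) ∨ x)) → ((x ∧ y) → x)): 0 ≤ 1, so result = 1
All 25 assignments give value 1 — the formula is a G_5-tautology.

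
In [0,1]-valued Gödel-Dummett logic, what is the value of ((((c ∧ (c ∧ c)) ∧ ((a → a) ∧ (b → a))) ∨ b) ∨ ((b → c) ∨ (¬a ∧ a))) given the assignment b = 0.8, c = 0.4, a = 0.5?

(c ∧ c) = min(0.4, 0.4) = 0.4
(c ∧ (c ∧ c)) = min(0.4, 0.4) = 0.4
(a → a): 0.5 ≤ 0.5, so result = 1
(b → a): 0.8 > 0.5, so result = 0.5
((a → a) ∧ (b → a)) = min(1, 0.5) = 0.5
((c ∧ (c ∧ c)) ∧ ((a → a) ∧ (b → a))) = min(0.4, 0.5) = 0.4
(((c ∧ (c ∧ c)) ∧ ((a → a) ∧ (b → a))) ∨ b) = max(0.4, 0.8) = 0.8
(b → c): 0.8 > 0.4, so result = 0.4
¬a: Gödel ¬ of 0.5 = 0 (operand ≠ 0)
(¬a ∧ a) = min(0, 0.5) = 0
((b → c) ∨ (¬a ∧ a)) = max(0.4, 0) = 0.4
((((c ∧ (c ∧ c)) ∧ ((a → a) ∧ (b → a))) ∨ b) ∨ ((b → c) ∨ (¬a ∧ a))) = max(0.8, 0.4) = 0.8

0.80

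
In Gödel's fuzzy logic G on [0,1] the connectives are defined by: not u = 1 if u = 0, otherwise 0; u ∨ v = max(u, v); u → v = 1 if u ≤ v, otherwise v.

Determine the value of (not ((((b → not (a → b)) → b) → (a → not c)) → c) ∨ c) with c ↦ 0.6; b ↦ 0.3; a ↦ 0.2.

(a → b): 0.2 ≤ 0.3, so result = 1
not (a → b): Gödel ¬ of 1 = 0 (operand ≠ 0)
(b → not (a → b)): 0.3 > 0, so result = 0
((b → not (a → b)) → b): 0 ≤ 0.3, so result = 1
not c: Gödel ¬ of 0.6 = 0 (operand ≠ 0)
(a → not c): 0.2 > 0, so result = 0
(((b → not (a → b)) → b) → (a → not c)): 1 > 0, so result = 0
((((b → not (a → b)) → b) → (a → not c)) → c): 0 ≤ 0.6, so result = 1
not ((((b → not (a → b)) → b) → (a → not c)) → c): Gödel ¬ of 1 = 0 (operand ≠ 0)
(not ((((b → not (a → b)) → b) → (a → not c)) → c) ∨ c) = max(0, 0.6) = 0.6

0.60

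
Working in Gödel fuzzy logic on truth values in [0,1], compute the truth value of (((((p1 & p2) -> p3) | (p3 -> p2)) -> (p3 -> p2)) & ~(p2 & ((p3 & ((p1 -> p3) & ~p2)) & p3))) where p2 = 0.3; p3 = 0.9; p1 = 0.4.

(p1 & p2) = min(0.4, 0.3) = 0.3
((p1 & p2) -> p3): 0.3 ≤ 0.9, so result = 1
(p3 -> p2): 0.9 > 0.3, so result = 0.3
(((p1 & p2) -> p3) | (p3 -> p2)) = max(1, 0.3) = 1
(p3 -> p2): 0.9 > 0.3, so result = 0.3
((((p1 & p2) -> p3) | (p3 -> p2)) -> (p3 -> p2)): 1 > 0.3, so result = 0.3
(p1 -> p3): 0.4 ≤ 0.9, so result = 1
~p2: Gödel ¬ of 0.3 = 0 (operand ≠ 0)
((p1 -> p3) & ~p2) = min(1, 0) = 0
(p3 & ((p1 -> p3) & ~p2)) = min(0.9, 0) = 0
((p3 & ((p1 -> p3) & ~p2)) & p3) = min(0, 0.9) = 0
(p2 & ((p3 & ((p1 -> p3) & ~p2)) & p3)) = min(0.3, 0) = 0
~(p2 & ((p3 & ((p1 -> p3) & ~p2)) & p3)): Gödel ¬ of 0 = 1 (operand is 0)
(((((p1 & p2) -> p3) | (p3 -> p2)) -> (p3 -> p2)) & ~(p2 & ((p3 & ((p1 -> p3) & ~p2)) & p3))) = min(0.3, 1) = 0.3

0.30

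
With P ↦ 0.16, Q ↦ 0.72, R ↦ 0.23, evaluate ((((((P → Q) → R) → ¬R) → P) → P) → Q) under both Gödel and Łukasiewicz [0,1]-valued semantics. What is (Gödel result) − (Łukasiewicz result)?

Gödel evaluation:
  (P → Q): 0.16 ≤ 0.72, so result = 1
  ((P → Q) → R): 1 > 0.23, so result = 0.23
  ¬R: Gödel ¬ of 0.23 = 0 (operand ≠ 0)
  (((P → Q) → R) → ¬R): 0.23 > 0, so result = 0
  ((((P → Q) → R) → ¬R) → P): 0 ≤ 0.16, so result = 1
  (((((P → Q) → R) → ¬R) → P) → P): 1 > 0.16, so result = 0.16
  ((((((P → Q) → R) → ¬R) → P) → P) → Q): 0.16 ≤ 0.72, so result = 1
  Gödel value = 1
Łukasiewicz evaluation:
  (P → Q): min(1, 1 − 0.16 + 0.72) = 1
  ((P → Q) → R): min(1, 1 − 1 + 0.23) = 0.23
  ¬R: Łukasiewicz ¬ gives 1 − 0.23 = 0.77
  (((P → Q) → R) → ¬R): min(1, 1 − 0.23 + 0.77) = 1
  ((((P → Q) → R) → ¬R) → P): min(1, 1 − 1 + 0.16) = 0.16
  (((((P → Q) → R) → ¬R) → P) → P): min(1, 1 − 0.16 + 0.16) = 1
  ((((((P → Q) → R) → ¬R) → P) → P) → Q): min(1, 1 − 1 + 0.72) = 0.72
  Łukasiewicz value = 0.72
Difference: 1 − 0.72 = 0.28

0.28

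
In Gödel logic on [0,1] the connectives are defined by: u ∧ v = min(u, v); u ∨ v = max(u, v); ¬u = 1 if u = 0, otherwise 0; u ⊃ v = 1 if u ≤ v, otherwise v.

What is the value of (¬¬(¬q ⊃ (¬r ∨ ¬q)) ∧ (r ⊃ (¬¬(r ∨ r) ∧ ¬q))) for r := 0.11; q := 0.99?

¬q: Gödel ¬ of 0.99 = 0 (operand ≠ 0)
¬r: Gödel ¬ of 0.11 = 0 (operand ≠ 0)
¬q: Gödel ¬ of 0.99 = 0 (operand ≠ 0)
(¬r ∨ ¬q) = max(0, 0) = 0
(¬q ⊃ (¬r ∨ ¬q)): 0 ≤ 0, so result = 1
¬(¬q ⊃ (¬r ∨ ¬q)): Gödel ¬ of 1 = 0 (operand ≠ 0)
¬¬(¬q ⊃ (¬r ∨ ¬q)): Gödel ¬ of 0 = 1 (operand is 0)
(r ∨ r) = max(0.11, 0.11) = 0.11
¬(r ∨ r): Gödel ¬ of 0.11 = 0 (operand ≠ 0)
¬¬(r ∨ r): Gödel ¬ of 0 = 1 (operand is 0)
¬q: Gödel ¬ of 0.99 = 0 (operand ≠ 0)
(¬¬(r ∨ r) ∧ ¬q) = min(1, 0) = 0
(r ⊃ (¬¬(r ∨ r) ∧ ¬q)): 0.11 > 0, so result = 0
(¬¬(¬q ⊃ (¬r ∨ ¬q)) ∧ (r ⊃ (¬¬(r ∨ r) ∧ ¬q))) = min(1, 0) = 0

0.00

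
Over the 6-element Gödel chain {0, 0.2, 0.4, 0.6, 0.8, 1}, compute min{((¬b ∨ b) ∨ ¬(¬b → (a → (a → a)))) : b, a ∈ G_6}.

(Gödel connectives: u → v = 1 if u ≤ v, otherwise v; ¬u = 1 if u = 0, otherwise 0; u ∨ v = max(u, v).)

0.20

The minimum is attained at b = 0.2, a = 0:
  ¬b: Gödel ¬ of 0.2 = 0 (operand ≠ 0)
  (¬b ∨ b) = max(0, 0.2) = 0.2
  ¬b: Gödel ¬ of 0.2 = 0 (operand ≠ 0)
  (a → a): 0 ≤ 0, so result = 1
  (a → (a → a)): 0 ≤ 1, so result = 1
  (¬b → (a → (a → a))): 0 ≤ 1, so result = 1
  ¬(¬b → (a → (a → a))): Gödel ¬ of 1 = 0 (operand ≠ 0)
  ((¬b ∨ b) ∨ ¬(¬b → (a → (a → a)))) = max(0.2, 0) = 0.2
Checking all 36 assignments confirms none give a value below 0.20.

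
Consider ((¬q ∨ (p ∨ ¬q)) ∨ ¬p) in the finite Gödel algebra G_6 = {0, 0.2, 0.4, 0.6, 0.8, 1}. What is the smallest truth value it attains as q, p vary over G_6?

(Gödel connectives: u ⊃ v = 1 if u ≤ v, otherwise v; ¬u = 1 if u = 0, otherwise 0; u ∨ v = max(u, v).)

0.20

The minimum is attained at q = 0.2, p = 0.2:
  ¬q: Gödel ¬ of 0.2 = 0 (operand ≠ 0)
  ¬q: Gödel ¬ of 0.2 = 0 (operand ≠ 0)
  (p ∨ ¬q) = max(0.2, 0) = 0.2
  (¬q ∨ (p ∨ ¬q)) = max(0, 0.2) = 0.2
  ¬p: Gödel ¬ of 0.2 = 0 (operand ≠ 0)
  ((¬q ∨ (p ∨ ¬q)) ∨ ¬p) = max(0.2, 0) = 0.2
Checking all 36 assignments confirms none give a value below 0.20.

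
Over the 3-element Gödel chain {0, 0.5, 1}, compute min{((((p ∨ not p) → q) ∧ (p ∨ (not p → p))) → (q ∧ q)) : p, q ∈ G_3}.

0.50

The minimum is attained at p = 0.5, q = 0.5:
  not p: Gödel ¬ of 0.5 = 0 (operand ≠ 0)
  (p ∨ not p) = max(0.5, 0) = 0.5
  ((p ∨ not p) → q): 0.5 ≤ 0.5, so result = 1
  not p: Gödel ¬ of 0.5 = 0 (operand ≠ 0)
  (not p → p): 0 ≤ 0.5, so result = 1
  (p ∨ (not p → p)) = max(0.5, 1) = 1
  (((p ∨ not p) → q) ∧ (p ∨ (not p → p))) = min(1, 1) = 1
  (q ∧ q) = min(0.5, 0.5) = 0.5
  ((((p ∨ not p) → q) ∧ (p ∨ (not p → p))) → (q ∧ q)): 1 > 0.5, so result = 0.5
Checking all 9 assignments confirms none give a value below 0.50.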